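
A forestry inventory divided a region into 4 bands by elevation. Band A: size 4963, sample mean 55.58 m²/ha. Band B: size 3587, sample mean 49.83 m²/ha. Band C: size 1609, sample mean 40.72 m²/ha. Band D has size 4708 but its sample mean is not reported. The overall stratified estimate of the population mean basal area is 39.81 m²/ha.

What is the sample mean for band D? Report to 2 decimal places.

15.24

N = 4963 + 3587 + 1609 + 4708 = 14867.
Overall total = μ·N = 39.81·14867 = 591855.27.
Subtract the known strata: 4963·55.58 + 3587·49.83 + 1609·40.72 = 520102.23.
Remaining total for band D: 591855.27 − 520102.23 = 71753.04.
Divide by its size: 71753.04 / 4708 = 15.2407... → 15.24.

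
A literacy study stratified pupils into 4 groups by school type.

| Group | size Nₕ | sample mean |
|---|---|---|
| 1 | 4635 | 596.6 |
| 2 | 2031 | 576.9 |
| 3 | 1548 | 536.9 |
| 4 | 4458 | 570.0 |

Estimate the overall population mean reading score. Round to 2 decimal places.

576.79

N = 12672; weights Wₕ = Nₕ/N = (0.3658, 0.1603, 0.1222, 0.3518).
x̄_st = Σ Wₕ·x̄ₕ = 0.3658·596.6 + 0.1603·576.9 + 0.1222·536.9 + 0.3518·570.0 ≈ 576.7918...
→ 576.79.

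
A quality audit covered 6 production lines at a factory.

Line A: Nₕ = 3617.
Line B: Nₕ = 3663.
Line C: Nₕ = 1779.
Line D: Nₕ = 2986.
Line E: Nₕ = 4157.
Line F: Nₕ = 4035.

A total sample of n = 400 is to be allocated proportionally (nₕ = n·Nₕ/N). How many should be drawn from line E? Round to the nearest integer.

82

N = 3617 + 3663 + 1779 + 2986 + 4157 + 4035 = 20237.
n_E = 400·4157/20237 = 82.166... → 82.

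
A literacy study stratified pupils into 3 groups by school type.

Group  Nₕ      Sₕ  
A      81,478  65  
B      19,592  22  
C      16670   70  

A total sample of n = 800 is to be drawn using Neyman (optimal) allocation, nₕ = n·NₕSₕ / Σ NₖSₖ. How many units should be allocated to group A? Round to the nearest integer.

Σ NₕSₕ = 81478·65 + 19592·22 + 16670·70 = 6893994.
Share for A: 5296070/6893994 = 0.76822.
n_A = 800 × 0.76822 = 614.572... → 615.

615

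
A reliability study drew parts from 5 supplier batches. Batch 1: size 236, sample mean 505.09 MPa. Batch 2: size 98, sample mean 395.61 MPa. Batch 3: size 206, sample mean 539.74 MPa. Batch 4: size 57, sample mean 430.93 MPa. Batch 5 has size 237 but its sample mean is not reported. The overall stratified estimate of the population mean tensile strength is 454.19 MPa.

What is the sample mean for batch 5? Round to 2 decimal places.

358.96

Σ Nₕx̄ₕ = N·μ, so 237·x̄_5 = 834·454.19 − (236·505.09 + 98·395.61 + 206·539.74 + 57·430.93).
= 378794.46 − 293720.47 = 85073.99.
x̄_5 = 85073.99 / 237 = 358.9620... → 358.96.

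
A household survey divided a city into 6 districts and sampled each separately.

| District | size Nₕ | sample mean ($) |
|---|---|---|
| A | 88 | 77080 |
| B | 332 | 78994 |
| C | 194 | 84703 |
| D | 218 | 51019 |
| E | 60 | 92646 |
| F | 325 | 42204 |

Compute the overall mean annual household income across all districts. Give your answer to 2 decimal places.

65602.82

N = 88 + 332 + 194 + 218 + 60 + 325 = 1217.
The stratified mean weights each stratum mean by its population share Nₕ/N.
Σ Nₕx̄ₕ = 88·77080 + 332·78994 + 194·84703 + 218·51019 + 60·92646 + 325·42204 = 6783040 + 26226008 + 16432382 + 11122142 + 5558760 + 13716300 = 79838632.
Divide by N: 79838632 / 1217 = 65602.8200... → 65602.82.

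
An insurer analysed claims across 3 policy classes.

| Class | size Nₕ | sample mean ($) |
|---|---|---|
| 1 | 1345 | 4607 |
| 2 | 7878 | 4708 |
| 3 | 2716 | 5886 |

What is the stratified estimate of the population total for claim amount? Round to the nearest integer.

Estimate total by summing Nₕ·x̄ₕ over strata.
1345·4607 + 7878·4708 + 2716·5886 = 6196415 + 37089624 + 15986376 = 59272415.

59272415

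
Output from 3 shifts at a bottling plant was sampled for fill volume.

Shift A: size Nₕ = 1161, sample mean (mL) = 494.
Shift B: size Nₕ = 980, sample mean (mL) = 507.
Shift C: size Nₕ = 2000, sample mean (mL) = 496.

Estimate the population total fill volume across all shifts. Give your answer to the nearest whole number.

2062394

Estimate total by summing Nₕ·x̄ₕ over strata.
1161·494 + 980·507 + 2000·496 = 573534 + 496860 + 992000 = 2062394.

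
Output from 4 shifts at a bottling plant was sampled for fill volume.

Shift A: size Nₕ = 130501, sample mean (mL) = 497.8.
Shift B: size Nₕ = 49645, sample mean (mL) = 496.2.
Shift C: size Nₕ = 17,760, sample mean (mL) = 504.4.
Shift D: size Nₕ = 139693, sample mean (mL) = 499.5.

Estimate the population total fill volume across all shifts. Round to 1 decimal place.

A: 130501·497.8 = 64963397.8
B: 49645·496.2 = 24633849
C: 17760·504.4 = 8958144
D: 139693·499.5 = 69776653.5
τ̂ = Σ Nₕx̄ₕ = 168332044.3.

168332044.3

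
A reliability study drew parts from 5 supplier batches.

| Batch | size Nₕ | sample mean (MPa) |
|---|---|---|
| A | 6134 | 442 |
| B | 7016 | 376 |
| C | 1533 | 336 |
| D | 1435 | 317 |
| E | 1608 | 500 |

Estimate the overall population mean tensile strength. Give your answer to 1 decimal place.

N = 17726; weights Wₕ = Nₕ/N = (0.3460, 0.3958, 0.0865, 0.0810, 0.0907).
x̄_st = Σ Wₕ·x̄ₕ = 0.3460·442 + 0.3958·376 + 0.0865·336 + 0.0810·317 + 0.0907·500 ≈ 401.852...
→ 401.9.

401.9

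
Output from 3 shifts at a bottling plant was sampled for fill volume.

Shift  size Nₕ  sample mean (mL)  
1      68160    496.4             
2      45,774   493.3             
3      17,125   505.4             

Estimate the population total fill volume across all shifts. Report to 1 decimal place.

65069913.2

Estimate total by summing Nₕ·x̄ₕ over strata.
68160·496.4 + 45774·493.3 + 17125·505.4 = 33834624 + 22580314.2 + 8654975 = 65069913.2.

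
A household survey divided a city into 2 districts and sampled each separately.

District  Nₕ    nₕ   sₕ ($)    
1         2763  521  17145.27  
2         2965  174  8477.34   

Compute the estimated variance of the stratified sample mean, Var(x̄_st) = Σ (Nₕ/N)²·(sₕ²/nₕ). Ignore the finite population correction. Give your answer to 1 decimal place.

N = 5728. Term for each stratum: Wₕ²sₕ²/nₕ.
Var(x̄_st) = 131282.4537 + 110665.7756 = 241948.2293 → 241948.2.

241948.2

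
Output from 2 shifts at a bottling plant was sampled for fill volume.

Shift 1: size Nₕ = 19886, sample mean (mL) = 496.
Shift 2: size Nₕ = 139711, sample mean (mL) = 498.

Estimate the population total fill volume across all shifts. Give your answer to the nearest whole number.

79439534

Estimate total by summing Nₕ·x̄ₕ over strata.
19886·496 + 139711·498 = 9863456 + 69576078 = 79439534.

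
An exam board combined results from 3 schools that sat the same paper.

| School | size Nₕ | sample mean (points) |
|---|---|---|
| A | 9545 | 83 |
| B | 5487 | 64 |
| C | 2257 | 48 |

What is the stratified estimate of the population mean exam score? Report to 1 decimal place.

x̄_st = (Σ Nₕx̄ₕ) / (Σ Nₕ) = (9545·83 + 5487·64 + 2257·48) / 17289
= 1251739 / 17289 = 72.401... → 72.4.

72.4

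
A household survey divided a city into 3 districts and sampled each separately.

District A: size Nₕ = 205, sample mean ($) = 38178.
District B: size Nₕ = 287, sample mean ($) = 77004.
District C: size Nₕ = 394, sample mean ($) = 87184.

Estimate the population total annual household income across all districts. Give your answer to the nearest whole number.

64277134

A: 205·38178 = 7826490
B: 287·77004 = 22100148
C: 394·87184 = 34350496
τ̂ = Σ Nₕx̄ₕ = 64277134.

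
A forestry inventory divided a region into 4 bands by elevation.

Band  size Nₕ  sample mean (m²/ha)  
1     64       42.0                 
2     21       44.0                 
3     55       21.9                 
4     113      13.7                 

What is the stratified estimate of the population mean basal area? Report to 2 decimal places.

25.16

x̄_st = (Σ Nₕx̄ₕ) / (Σ Nₕ) = (64·42.0 + 21·44.0 + 55·21.9 + 113·13.7) / 253
= 6364.6 / 253 = 25.1565... → 25.16.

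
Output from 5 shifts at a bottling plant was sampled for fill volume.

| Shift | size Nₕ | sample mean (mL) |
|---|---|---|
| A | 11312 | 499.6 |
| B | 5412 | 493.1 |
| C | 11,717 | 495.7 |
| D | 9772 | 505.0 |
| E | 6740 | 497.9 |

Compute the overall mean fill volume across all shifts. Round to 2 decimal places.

x̄_st = (Σ Nₕx̄ₕ) / (Σ Nₕ) = (11312·499.6 + 5412·493.1 + 11717·495.7 + 9772·505.0 + 6740·497.9) / 44953
= 22418955.3 / 44953 = 498.7199... → 498.72.

498.72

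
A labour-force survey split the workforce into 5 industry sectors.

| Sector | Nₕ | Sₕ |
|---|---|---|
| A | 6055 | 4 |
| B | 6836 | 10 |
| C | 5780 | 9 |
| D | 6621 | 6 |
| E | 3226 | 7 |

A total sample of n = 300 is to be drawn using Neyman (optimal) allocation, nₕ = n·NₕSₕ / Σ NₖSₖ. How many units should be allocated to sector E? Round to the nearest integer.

33

A: NₕSₕ = 6055·4 = 24220
B: NₕSₕ = 6836·10 = 68360
C: NₕSₕ = 5780·9 = 52020
D: NₕSₕ = 6621·6 = 39726
E: NₕSₕ = 3226·7 = 22582
Σ NₕSₕ = 206908.
n_E = 300·22582/206908 = 32.742... → 33.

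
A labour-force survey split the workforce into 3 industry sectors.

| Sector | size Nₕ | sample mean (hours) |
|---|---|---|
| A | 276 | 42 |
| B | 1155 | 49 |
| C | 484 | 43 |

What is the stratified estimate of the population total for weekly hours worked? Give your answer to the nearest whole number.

88999

A: 276·42 = 11592
B: 1155·49 = 56595
C: 484·43 = 20812
τ̂ = Σ Nₕx̄ₕ = 88999.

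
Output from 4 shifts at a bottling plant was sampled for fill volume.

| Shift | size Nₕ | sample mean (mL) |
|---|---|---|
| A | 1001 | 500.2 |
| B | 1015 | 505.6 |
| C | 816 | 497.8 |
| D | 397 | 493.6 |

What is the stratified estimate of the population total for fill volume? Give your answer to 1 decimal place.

1616048.2

A: 1001·500.2 = 500700.2
B: 1015·505.6 = 513184
C: 816·497.8 = 406204.8
D: 397·493.6 = 195959.2
τ̂ = Σ Nₕx̄ₕ = 1616048.2.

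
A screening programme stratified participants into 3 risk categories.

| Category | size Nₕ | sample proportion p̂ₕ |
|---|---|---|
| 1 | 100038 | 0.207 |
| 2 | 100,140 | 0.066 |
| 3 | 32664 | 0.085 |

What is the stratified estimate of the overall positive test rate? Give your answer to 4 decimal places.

Wₕ = Nₕ/N with N = 232842: 0.4296, 0.4301, 0.1403.
p̂_st = 0.4296·0.207 + 0.4301·0.066 + 0.1403·0.085 ≈ 0.129244... → 0.1292.

0.1292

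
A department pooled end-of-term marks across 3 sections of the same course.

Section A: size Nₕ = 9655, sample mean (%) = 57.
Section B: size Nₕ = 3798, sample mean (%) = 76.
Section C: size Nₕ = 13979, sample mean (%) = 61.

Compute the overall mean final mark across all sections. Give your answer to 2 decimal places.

N = 9655 + 3798 + 13979 = 27432.
Overall mean = Σ (Nₕ/N)·x̄ₕ — weight by population share, not a simple average.
Σ Nₕx̄ₕ = 9655·57 + 3798·76 + 13979·61 = 550335 + 288648 + 852719 = 1691702.
Divide by N: 1691702 / 27432 = 61.6689... → 61.67.

61.67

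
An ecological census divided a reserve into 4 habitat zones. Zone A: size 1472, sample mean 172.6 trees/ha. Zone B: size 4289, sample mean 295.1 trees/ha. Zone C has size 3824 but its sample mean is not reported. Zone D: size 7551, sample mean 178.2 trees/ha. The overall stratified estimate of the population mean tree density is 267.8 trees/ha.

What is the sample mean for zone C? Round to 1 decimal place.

450.8

N = 1472 + 4289 + 3824 + 7551 = 17136.
Overall total = μ·N = 267.8·17136 = 4589020.8.
Subtract the known strata: 1472·172.6 + 4289·295.1 + 7551·178.2 = 2865339.3.
Remaining total for zone C: 4589020.8 − 2865339.3 = 1723681.5.
Divide by its size: 1723681.5 / 3824 = 450.754... → 450.8.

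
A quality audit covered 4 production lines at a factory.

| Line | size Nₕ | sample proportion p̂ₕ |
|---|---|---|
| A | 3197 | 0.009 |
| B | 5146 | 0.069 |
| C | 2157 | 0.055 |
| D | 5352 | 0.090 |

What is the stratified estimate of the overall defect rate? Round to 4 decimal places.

Wₕ = Nₕ/N with N = 15852: 0.2017, 0.3246, 0.1361, 0.3376.
p̂_st = 0.2017·0.009 + 0.3246·0.069 + 0.1361·0.055 + 0.3376·0.090 ≈ 0.062084... → 0.0621.

0.0621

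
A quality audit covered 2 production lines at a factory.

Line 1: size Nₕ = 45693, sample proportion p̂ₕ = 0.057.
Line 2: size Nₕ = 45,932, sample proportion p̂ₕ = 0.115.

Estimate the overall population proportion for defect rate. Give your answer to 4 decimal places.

0.0861

N = 45693 + 45932 = 91625.
Overall proportion = Σ (Nₕ/N)·p̂ₕ.
Σ Nₕp̂ₕ = 2604.501 + 5282.18 = 7886.681.
7886.681 / 91625 = 0.086076... → 0.0861.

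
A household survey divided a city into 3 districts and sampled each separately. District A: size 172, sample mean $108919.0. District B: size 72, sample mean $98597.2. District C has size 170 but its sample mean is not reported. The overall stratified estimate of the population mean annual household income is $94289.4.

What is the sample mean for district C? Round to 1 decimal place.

Σ Nₕx̄ₕ = N·μ, so 170·x̄_C = 414·94289.4 − (172·108919.0 + 72·98597.2).
= 39035811.6 − 25833066.4 = 13202745.2.
x̄_C = 13202745.2 / 170 = 77663.207... → 77663.2.

77663.2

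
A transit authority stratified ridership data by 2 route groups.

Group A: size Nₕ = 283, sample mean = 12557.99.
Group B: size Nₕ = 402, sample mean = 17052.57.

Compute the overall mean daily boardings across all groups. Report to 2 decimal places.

15195.69

x̄_st = (Σ Nₕx̄ₕ) / (Σ Nₕ) = (283·12557.99 + 402·17052.57) / 685
= 10409044.31 / 685 = 15195.6851... → 15195.69.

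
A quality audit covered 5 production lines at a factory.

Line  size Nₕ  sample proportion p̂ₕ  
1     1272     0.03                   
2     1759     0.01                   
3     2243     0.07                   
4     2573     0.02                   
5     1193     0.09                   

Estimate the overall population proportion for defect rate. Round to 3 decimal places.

Wₕ = Nₕ/N with N = 9040: 0.1407, 0.1946, 0.2481, 0.2846, 0.1320.
p̂_st = 0.1407·0.03 + 0.1946·0.01 + 0.2481·0.07 + 0.2846·0.02 + 0.1320·0.09 ≈ 0.04111... → 0.041.

0.041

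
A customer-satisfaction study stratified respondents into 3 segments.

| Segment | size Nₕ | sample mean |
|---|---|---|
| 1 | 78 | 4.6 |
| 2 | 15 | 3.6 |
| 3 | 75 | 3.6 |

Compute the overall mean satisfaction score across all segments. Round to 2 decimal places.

N = 78 + 15 + 75 = 168.
The stratified mean weights each stratum mean by its population share Nₕ/N.
Σ Nₕx̄ₕ = 78·4.6 + 15·3.6 + 75·3.6 = 358.8 + 54 + 270 = 682.8.
Divide by N: 682.8 / 168 = 4.0643... → 4.06.

4.06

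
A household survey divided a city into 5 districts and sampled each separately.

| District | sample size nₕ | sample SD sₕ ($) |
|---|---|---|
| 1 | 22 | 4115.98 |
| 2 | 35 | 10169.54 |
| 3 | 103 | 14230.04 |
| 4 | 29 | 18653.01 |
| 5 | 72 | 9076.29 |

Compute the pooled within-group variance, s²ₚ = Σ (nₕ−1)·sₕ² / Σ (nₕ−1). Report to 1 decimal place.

156709020.6

1: (22−1)·4115.98² = 21·16941291.3604 = 355767118.5684
2: (35−1)·10169.54² = 34·103419543.8116 = 3516264489.5944
3: (103−1)·14230.04² = 102·202494038.4016 = 20654391916.9632
4: (29−1)·18653.01² = 28·347934782.0601 = 9742173897.6828
5: (72−1)·9076.29² = 71·82379040.1641 = 5848911851.6511
Numerator = 40117509274.4599; denominator = Σ(nₕ−1) = 256.
s²ₚ = 40117509274.4599/256 = 156709020.603... → 156709020.6.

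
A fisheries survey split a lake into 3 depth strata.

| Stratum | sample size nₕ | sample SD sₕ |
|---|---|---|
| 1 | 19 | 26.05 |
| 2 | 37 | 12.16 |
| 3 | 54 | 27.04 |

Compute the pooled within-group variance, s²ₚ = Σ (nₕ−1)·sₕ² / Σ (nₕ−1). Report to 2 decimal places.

1: (19−1)·26.05² = 18·678.6025 = 12214.845
2: (37−1)·12.16² = 36·147.8656 = 5323.1616
3: (54−1)·27.04² = 53·731.1616 = 38751.5648
Numerator = 56289.5714; denominator = Σ(nₕ−1) = 107.
s²ₚ = 56289.5714/107 = 526.0708... → 526.07.

526.07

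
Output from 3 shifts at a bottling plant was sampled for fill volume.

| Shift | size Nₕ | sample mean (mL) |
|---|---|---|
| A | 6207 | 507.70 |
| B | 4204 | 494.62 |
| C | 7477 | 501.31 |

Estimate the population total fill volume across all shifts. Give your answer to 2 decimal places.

A: 6207·507.70 = 3151293.9
B: 4204·494.62 = 2079382.48
C: 7477·501.31 = 3748294.87
τ̂ = Σ Nₕx̄ₕ = 8978971.25.

8978971.25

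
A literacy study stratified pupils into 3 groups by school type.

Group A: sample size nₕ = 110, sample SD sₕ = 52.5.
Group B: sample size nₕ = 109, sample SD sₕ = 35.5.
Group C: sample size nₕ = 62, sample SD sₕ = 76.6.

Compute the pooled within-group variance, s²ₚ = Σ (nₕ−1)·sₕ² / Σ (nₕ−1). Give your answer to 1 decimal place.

A: (110−1)·52.5² = 109·2756.25 = 300431.25
B: (109−1)·35.5² = 108·1260.25 = 136107
C: (62−1)·76.6² = 61·5867.56 = 357921.16
Numerator = 794459.41; denominator = Σ(nₕ−1) = 278.
s²ₚ = 794459.41/278 = 2857.768... → 2857.8.

2857.8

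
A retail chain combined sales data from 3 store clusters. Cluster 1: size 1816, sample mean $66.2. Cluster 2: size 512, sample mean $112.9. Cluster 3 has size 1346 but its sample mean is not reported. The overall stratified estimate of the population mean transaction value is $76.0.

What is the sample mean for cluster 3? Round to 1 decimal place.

75.2

N = 1816 + 512 + 1346 = 3674.
Overall total = μ·N = 76.0·3674 = 279224.
Subtract the known strata: 1816·66.2 + 512·112.9 = 178024.
Remaining total for cluster 3: 279224 − 178024 = 101200.
Divide by its size: 101200 / 1346 = 75.186... → 75.2.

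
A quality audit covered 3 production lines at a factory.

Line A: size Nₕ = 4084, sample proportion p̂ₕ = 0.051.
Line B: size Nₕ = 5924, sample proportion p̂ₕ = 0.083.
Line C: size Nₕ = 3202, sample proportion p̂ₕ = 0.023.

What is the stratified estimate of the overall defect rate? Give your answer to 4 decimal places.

0.0586

N = 4084 + 5924 + 3202 = 13210.
Overall proportion = Σ (Nₕ/N)·p̂ₕ.
Σ Nₕp̂ₕ = 208.284 + 491.692 + 73.646 = 773.622.
773.622 / 13210 = 0.058563... → 0.0586.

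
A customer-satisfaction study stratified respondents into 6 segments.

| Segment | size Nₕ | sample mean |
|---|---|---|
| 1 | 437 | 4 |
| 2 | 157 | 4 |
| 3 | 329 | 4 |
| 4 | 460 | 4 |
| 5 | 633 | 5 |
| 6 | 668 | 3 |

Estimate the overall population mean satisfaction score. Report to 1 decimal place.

x̄_st = (Σ Nₕx̄ₕ) / (Σ Nₕ) = (437·4 + 157·4 + 329·4 + 460·4 + 633·5 + 668·3) / 2684
= 10701 / 2684 = 3.987... → 4.0.

4.0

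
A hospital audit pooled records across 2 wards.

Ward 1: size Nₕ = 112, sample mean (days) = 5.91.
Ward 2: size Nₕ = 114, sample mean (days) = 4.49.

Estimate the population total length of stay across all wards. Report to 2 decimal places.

1173.78

Population total = Σ Nₕ·x̄ₕ (each stratum's size times its mean).
112·5.91 + 114·4.49 = 661.92 + 511.86 = 1173.78.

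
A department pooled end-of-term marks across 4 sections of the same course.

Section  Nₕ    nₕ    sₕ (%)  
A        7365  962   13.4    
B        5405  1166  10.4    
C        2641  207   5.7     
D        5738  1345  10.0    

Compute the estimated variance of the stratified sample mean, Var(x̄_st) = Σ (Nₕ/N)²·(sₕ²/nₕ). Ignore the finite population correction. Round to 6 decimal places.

N = 21149. Term for each stratum: Wₕ²sₕ²/nₕ.
Var(x̄_st) = 0.022636035 + 0.006058706 + 0.002447578 + 0.005472920 = 0.036615238 → 0.036615.

0.036615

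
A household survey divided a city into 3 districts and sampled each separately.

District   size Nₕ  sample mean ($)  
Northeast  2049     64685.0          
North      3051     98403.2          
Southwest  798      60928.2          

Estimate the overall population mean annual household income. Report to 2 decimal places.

81618.93

x̄_st = (Σ Nₕx̄ₕ) / (Σ Nₕ) = (2049·64685.0 + 3051·98403.2 + 798·60928.2) / 5898
= 481388431.8 / 5898 = 81618.9271... → 81618.93.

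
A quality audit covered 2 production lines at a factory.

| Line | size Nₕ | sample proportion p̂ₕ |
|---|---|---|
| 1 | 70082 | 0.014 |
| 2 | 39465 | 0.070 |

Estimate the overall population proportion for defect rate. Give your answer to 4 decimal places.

0.0342

Wₕ = Nₕ/N with N = 109547: 0.6397, 0.3603.
p̂_st = 0.6397·0.014 + 0.3603·0.070 ≈ 0.034174... → 0.0342.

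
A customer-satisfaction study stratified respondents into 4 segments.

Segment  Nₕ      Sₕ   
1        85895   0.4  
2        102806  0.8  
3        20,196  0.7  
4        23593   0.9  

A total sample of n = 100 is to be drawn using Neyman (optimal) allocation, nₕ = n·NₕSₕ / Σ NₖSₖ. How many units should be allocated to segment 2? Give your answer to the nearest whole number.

1: NₕSₕ = 85895·0.4 = 34358
2: NₕSₕ = 102806·0.8 = 82244.8
3: NₕSₕ = 20196·0.7 = 14137.2
4: NₕSₕ = 23593·0.9 = 21233.7
Σ NₕSₕ = 151973.7.
n_2 = 100·82244.8/151973.7 = 54.118... → 54.

54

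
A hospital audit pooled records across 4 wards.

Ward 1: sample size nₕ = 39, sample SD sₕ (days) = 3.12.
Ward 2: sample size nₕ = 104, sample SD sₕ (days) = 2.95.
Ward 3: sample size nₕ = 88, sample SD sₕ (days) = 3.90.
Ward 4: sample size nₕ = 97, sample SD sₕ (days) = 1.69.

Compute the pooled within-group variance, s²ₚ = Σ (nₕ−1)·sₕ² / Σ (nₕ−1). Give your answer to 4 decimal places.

8.8386

Degrees of freedom: 38 + 103 + 87 + 96 = 324.
Σ(nₕ−1)sₕ² = 38·9.7344 + 103·8.7025 + 87·15.21 + 96·2.8561 = 2863.7203.
s²ₚ = 2863.7203 / 324 = 8.838643... → 8.8386.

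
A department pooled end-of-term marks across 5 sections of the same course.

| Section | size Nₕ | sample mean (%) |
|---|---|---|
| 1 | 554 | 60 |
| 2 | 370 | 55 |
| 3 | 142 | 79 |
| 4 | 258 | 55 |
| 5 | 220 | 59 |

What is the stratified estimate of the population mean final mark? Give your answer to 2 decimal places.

N = 1544; weights Wₕ = Nₕ/N = (0.3588, 0.2396, 0.0920, 0.1671, 0.1425).
x̄_st = Σ Wₕ·x̄ₕ = 0.3588·60 + 0.2396·55 + 0.0920·79 + 0.1671·55 + 0.1425·59 ≈ 59.5712...
→ 59.57.

59.57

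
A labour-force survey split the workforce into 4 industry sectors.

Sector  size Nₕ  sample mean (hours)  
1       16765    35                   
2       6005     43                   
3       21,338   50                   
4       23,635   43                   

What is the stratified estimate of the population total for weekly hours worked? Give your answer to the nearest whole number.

2928195

1: 16765·35 = 586775
2: 6005·43 = 258215
3: 21338·50 = 1066900
4: 23635·43 = 1016305
τ̂ = Σ Nₕx̄ₕ = 2928195.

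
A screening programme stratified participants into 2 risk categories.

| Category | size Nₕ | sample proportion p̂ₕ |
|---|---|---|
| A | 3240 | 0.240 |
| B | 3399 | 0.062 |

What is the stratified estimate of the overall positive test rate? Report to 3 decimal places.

0.149

N = 3240 + 3399 = 6639.
Overall proportion = Σ (Nₕ/N)·p̂ₕ.
Σ Nₕp̂ₕ = 777.6 + 210.738 = 988.338.
988.338 / 6639 = 0.14887... → 0.149.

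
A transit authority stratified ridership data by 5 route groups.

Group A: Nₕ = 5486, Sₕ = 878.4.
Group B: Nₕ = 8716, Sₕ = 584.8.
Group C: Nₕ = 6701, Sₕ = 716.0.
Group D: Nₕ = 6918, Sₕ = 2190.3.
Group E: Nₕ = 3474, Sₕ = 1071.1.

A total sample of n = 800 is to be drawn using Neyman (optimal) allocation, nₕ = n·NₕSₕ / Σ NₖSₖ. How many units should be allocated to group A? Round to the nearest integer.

Σ NₕSₕ = 5486·878.4 + 8716·584.8 + 6701·716.0 + 6918·2190.3 + 3474·1071.1 = 33587432.
Share for A: 4818902.4/33587432 = 0.14347.
n_A = 800 × 0.14347 = 114.779... → 115.

115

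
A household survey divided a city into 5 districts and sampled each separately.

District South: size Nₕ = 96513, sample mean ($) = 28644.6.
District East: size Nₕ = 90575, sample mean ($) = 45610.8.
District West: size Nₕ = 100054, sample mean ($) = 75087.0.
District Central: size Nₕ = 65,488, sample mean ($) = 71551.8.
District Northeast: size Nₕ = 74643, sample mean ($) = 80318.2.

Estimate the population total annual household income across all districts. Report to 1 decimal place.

25089504868.8

South: 96513·28644.6 = 2764576279.8
East: 90575·45610.8 = 4131198210
West: 100054·75087.0 = 7512754698
Central: 65488·71551.8 = 4685784278.4
Northeast: 74643·80318.2 = 5995191402.6
τ̂ = Σ Nₕx̄ₕ = 25089504868.8.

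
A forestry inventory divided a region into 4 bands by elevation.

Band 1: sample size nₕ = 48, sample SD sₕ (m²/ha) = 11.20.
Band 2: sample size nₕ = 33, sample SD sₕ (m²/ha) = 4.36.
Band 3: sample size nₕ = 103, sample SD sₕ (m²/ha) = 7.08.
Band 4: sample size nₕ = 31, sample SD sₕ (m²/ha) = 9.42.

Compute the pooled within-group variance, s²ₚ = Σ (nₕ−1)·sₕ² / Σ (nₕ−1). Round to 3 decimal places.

Degrees of freedom: 47 + 32 + 102 + 30 = 211.
Σ(nₕ−1)sₕ² = 47·125.44 + 32·19.0096 + 102·50.1264 + 30·88.7364 = 14278.972.
s²ₚ = 14278.972 / 211 = 67.67285... → 67.673.

67.673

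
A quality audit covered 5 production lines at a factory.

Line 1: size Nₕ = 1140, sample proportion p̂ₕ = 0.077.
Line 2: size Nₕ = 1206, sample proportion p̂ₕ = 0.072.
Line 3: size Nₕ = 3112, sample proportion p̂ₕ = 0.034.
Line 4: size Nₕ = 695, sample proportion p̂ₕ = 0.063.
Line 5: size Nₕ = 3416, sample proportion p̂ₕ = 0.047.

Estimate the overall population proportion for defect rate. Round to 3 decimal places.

0.051

N = 1140 + 1206 + 3112 + 695 + 3416 = 9569.
Overall proportion = Σ (Nₕ/N)·p̂ₕ.
Σ Nₕp̂ₕ = 87.78 + 86.832 + 105.808 + 43.785 + 160.552 = 484.757.
484.757 / 9569 = 0.05066... → 0.051.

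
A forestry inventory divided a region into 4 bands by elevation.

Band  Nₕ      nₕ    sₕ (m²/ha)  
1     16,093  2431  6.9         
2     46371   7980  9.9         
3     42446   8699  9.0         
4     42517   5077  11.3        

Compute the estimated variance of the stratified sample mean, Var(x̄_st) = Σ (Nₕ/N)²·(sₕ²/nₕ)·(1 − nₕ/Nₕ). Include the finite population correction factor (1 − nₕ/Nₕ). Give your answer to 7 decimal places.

N = 147427. Term for each stratum: Wₕ²sₕ²/nₕ·(1−nₕ/Nₕ).
Var(x̄_st) = 0.0001981119 + 0.0010059800 + 0.0006136681 + 0.0018420191 = 0.0036597790 → 0.0036598.

0.0036598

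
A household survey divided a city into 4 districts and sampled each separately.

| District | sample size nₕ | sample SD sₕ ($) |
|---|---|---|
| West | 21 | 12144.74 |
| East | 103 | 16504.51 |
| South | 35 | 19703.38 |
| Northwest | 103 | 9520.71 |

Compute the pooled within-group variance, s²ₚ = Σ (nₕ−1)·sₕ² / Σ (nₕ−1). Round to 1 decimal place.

Degrees of freedom: 20 + 102 + 34 + 102 = 258.
Σ(nₕ−1)sₕ² = 20·147494709.6676 + 102·272398850.3401 + 34·388223183.4244 + 102·90643918.9041 = 53179844892.69.
s²ₚ = 53179844892.69 / 258 = 206123429.817... → 206123429.8.

206123429.8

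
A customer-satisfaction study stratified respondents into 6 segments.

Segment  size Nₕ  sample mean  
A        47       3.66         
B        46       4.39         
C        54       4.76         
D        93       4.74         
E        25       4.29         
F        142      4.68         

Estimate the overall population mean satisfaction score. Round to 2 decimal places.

4.53

N = 47 + 46 + 54 + 93 + 25 + 142 = 407.
Overall mean = Σ (Nₕ/N)·x̄ₕ — weight by population share, not a simple average.
Σ Nₕx̄ₕ = 47·3.66 + 46·4.39 + 54·4.76 + 93·4.74 + 25·4.29 + 142·4.68 = 172.02 + 201.94 + 257.04 + 440.82 + 107.25 + 664.56 = 1843.63.
Divide by N: 1843.63 / 407 = 4.5298... → 4.53.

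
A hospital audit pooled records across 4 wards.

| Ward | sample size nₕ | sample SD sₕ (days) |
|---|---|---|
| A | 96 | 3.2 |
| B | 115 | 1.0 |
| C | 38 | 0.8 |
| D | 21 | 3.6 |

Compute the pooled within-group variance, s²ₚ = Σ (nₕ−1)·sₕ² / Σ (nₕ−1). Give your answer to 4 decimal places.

A: (96−1)·3.2² = 95·10.24 = 972.8
B: (115−1)·1.0² = 114·1 = 114
C: (38−1)·0.8² = 37·0.64 = 23.68
D: (21−1)·3.6² = 20·12.96 = 259.2
Numerator = 1369.68; denominator = Σ(nₕ−1) = 266.
s²ₚ = 1369.68/266 = 5.149173... → 5.1492.

5.1492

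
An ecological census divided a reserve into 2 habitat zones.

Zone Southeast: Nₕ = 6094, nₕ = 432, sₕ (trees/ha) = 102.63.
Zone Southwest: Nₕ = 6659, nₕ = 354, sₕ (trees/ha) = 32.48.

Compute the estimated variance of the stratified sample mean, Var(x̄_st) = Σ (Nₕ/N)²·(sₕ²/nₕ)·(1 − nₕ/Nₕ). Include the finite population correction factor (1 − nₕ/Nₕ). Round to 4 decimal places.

5.9419

N = 12753. Term for each stratum: Wₕ²sₕ²/nₕ·(1−nₕ/Nₕ).
Var(x̄_st) = 5.1726430 + 0.7693043 = 5.9419473 → 5.9419.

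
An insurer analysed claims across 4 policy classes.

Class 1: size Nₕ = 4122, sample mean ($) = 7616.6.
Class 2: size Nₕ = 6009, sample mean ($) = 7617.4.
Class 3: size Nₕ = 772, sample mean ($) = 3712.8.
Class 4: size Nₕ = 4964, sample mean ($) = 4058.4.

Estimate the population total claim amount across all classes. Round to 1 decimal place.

100180761.0

1: 4122·7616.6 = 31395625.2
2: 6009·7617.4 = 45772956.6
3: 772·3712.8 = 2866281.6
4: 4964·4058.4 = 20145897.6
τ̂ = Σ Nₕx̄ₕ = 100180761.0.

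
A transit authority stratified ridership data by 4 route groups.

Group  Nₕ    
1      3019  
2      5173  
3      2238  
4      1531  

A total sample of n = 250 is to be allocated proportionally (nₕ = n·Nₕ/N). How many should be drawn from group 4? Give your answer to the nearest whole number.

32

Share of group 4 = 1531/11961 = 0.12800.
Allocate 250 × 0.12800 = 32.000... → 32.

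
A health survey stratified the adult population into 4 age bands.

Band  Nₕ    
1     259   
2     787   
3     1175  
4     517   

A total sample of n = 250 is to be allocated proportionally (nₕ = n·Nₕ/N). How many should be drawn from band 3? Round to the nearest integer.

107

Share of band 3 = 1175/2738 = 0.42915.
Allocate 250 × 0.42915 = 107.286... → 107.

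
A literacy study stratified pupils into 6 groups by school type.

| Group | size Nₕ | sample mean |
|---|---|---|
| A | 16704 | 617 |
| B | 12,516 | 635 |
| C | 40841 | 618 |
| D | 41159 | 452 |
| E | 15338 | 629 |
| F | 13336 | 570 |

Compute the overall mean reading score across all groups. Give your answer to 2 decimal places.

567.19

N = 16704 + 12516 + 40841 + 41159 + 15338 + 13336 = 139894.
Weight each subgroup mean by Nₕ/N and sum.
Σ Nₕx̄ₕ = 16704·617 + 12516·635 + 40841·618 + 41159·452 + 15338·629 + 13336·570 = 10306368 + 7947660 + 25239738 + 18603868 + 9647602 + 7601520 = 79346756.
Divide by N: 79346756 / 139894 = 567.1920... → 567.19.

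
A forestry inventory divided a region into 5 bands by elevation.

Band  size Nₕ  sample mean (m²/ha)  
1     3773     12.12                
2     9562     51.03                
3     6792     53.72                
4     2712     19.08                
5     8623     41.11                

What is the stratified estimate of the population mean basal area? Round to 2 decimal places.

x̄_st = (Σ Nₕx̄ₕ) / (Σ Nₕ) = (3773·12.12 + 9562·51.03 + 6792·53.72 + 2712·19.08 + 8623·41.11) / 31462
= 1304780.35 / 31462 = 41.4716... → 41.47.

41.47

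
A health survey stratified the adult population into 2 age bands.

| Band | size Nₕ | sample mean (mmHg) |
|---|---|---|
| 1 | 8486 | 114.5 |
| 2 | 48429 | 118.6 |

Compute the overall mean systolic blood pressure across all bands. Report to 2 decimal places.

117.99

N = 8486 + 48429 = 56915.
Weight each subgroup mean by Nₕ/N and sum.
Σ Nₕx̄ₕ = 8486·114.5 + 48429·118.6 = 971647 + 5743679.4 = 6715326.4.
Divide by N: 6715326.4 / 56915 = 117.9887... → 117.99.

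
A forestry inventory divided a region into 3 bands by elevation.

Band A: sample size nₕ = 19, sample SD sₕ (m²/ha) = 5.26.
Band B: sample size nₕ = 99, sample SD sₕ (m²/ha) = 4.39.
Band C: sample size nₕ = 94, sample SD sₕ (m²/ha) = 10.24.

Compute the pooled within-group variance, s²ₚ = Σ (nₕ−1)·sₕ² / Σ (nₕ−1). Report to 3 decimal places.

58.079

A: (19−1)·5.26² = 18·27.6676 = 498.0168
B: (99−1)·4.39² = 98·19.2721 = 1888.6658
C: (94−1)·10.24² = 93·104.8576 = 9751.7568
Numerator = 12138.4394; denominator = Σ(nₕ−1) = 209.
s²ₚ = 12138.4394/209 = 58.07866... → 58.079.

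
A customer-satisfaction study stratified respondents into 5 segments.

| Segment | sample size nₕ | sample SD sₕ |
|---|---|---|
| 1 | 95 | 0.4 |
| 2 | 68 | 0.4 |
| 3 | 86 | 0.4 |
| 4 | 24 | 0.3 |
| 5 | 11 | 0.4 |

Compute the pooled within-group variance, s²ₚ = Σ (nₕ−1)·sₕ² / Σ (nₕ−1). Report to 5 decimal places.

0.15423

1: (95−1)·0.4² = 94·0.16 = 15.04
2: (68−1)·0.4² = 67·0.16 = 10.72
3: (86−1)·0.4² = 85·0.16 = 13.6
4: (24−1)·0.3² = 23·0.09 = 2.07
5: (11−1)·0.4² = 10·0.16 = 1.6
Numerator = 43.03; denominator = Σ(nₕ−1) = 279.
s²ₚ = 43.03/279 = 0.1542294... → 0.15423.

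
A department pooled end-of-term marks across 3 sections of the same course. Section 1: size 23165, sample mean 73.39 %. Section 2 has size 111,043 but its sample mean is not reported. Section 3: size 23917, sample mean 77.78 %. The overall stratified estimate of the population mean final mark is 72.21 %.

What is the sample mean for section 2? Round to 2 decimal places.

N = 23165 + 111043 + 23917 = 158125.
Overall total = μ·N = 72.21·158125 = 11418206.25.
Subtract the known strata: 23165·73.39 + 23917·77.78 = 3560343.61.
Remaining total for section 2: 11418206.25 − 3560343.61 = 7857862.64.
Divide by its size: 7857862.64 / 111043 = 70.7641... → 70.76.

70.76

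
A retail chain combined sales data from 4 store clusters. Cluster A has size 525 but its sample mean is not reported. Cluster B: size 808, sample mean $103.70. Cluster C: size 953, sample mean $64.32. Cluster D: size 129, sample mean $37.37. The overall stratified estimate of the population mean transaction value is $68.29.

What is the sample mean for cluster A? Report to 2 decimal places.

28.60

N = 525 + 808 + 953 + 129 = 2415.
Overall total = μ·N = 68.29·2415 = 164920.35.
Subtract the known strata: 808·103.70 + 953·64.32 + 129·37.37 = 149907.29.
Remaining total for cluster A: 164920.35 − 149907.29 = 15013.06.
Divide by its size: 15013.06 / 525 = 28.5963... → 28.60.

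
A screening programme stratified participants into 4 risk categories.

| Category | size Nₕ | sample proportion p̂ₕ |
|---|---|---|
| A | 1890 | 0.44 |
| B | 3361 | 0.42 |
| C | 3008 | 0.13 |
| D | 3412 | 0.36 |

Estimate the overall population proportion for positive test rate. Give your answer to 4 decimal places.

0.3310

N = 1890 + 3361 + 3008 + 3412 = 11671.
Overall proportion = Σ (Nₕ/N)·p̂ₕ.
Σ Nₕp̂ₕ = 831.6 + 1411.62 + 391.04 + 1228.32 = 3862.58.
3862.58 / 11671 = 0.330955... → 0.3310.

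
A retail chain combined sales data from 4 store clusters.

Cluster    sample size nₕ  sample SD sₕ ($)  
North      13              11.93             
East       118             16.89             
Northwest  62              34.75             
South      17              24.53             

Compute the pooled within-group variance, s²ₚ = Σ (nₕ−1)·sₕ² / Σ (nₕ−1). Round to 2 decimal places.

574.63

North: (13−1)·11.93² = 12·142.3249 = 1707.8988
East: (118−1)·16.89² = 117·285.2721 = 33376.8357
Northwest: (62−1)·34.75² = 61·1207.5625 = 73661.3125
South: (17−1)·24.53² = 16·601.7209 = 9627.5344
Numerator = 118373.5814; denominator = Σ(nₕ−1) = 206.
s²ₚ = 118373.5814/206 = 574.6290... → 574.63.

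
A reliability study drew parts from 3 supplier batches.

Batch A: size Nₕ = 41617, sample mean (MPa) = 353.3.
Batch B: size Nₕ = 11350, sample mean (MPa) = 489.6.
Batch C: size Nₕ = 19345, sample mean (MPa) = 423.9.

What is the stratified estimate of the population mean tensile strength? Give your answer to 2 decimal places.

393.58

N = 41617 + 11350 + 19345 = 72312.
Weight each subgroup mean by Nₕ/N and sum.
Σ Nₕx̄ₕ = 41617·353.3 + 11350·489.6 + 19345·423.9 = 14703286.1 + 5556960 + 8200345.5 = 28460591.6.
Divide by N: 28460591.6 / 72312 = 393.5805... → 393.58.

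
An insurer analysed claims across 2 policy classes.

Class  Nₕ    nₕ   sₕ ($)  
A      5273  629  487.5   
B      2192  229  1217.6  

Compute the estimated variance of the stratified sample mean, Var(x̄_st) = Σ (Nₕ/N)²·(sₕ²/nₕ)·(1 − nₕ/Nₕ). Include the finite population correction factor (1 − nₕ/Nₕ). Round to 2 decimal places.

665.92

N = 7465; Wₕ = Nₕ/N.
class A: (5273/7465)²·487.5²/629·(1 − 629/5273) = 166.03091
class B: (2192/7465)²·1217.6²/229·(1 − 229/2192) = 499.89066
Sum = 665.92157 → 665.92.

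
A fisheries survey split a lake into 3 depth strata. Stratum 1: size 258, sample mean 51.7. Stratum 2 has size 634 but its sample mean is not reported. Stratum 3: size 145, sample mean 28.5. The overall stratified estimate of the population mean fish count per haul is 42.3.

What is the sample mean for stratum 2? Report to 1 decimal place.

N = 258 + 634 + 145 = 1037.
Overall total = μ·N = 42.3·1037 = 43865.1.
Subtract the known strata: 258·51.7 + 145·28.5 = 17471.1.
Remaining total for stratum 2: 43865.1 − 17471.1 = 26394.
Divide by its size: 26394 / 634 = 41.631... → 41.6.

41.6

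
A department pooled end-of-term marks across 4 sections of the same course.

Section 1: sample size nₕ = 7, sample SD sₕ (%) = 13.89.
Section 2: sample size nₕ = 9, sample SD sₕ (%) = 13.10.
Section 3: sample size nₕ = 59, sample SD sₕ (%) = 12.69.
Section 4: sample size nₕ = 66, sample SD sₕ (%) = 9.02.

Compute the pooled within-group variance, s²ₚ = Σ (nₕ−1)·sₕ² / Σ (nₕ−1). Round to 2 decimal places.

125.25

1: (7−1)·13.89² = 6·192.9321 = 1157.5926
2: (9−1)·13.10² = 8·171.61 = 1372.88
3: (59−1)·12.69² = 58·161.0361 = 9340.0938
4: (66−1)·9.02² = 65·81.3604 = 5288.426
Numerator = 17158.9924; denominator = Σ(nₕ−1) = 137.
s²ₚ = 17158.9924/137 = 125.2481... → 125.25.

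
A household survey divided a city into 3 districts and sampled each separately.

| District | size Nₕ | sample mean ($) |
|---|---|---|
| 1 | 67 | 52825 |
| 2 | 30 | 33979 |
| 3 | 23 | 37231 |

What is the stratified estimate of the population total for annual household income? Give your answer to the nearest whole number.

5414958

Estimate total by summing Nₕ·x̄ₕ over strata.
67·52825 + 30·33979 + 23·37231 = 3539275 + 1019370 + 856313 = 5414958.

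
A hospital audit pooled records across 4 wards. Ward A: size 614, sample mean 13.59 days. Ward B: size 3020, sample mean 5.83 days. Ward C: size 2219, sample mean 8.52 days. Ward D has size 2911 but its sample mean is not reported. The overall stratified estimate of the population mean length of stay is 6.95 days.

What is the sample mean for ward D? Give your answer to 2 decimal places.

5.51

Σ Nₕx̄ₕ = N·μ, so 2911·x̄_D = 8764·6.95 − (614·13.59 + 3020·5.83 + 2219·8.52).
= 60909.8 − 44856.74 = 16053.06.
x̄_D = 16053.06 / 2911 = 5.5146... → 5.51.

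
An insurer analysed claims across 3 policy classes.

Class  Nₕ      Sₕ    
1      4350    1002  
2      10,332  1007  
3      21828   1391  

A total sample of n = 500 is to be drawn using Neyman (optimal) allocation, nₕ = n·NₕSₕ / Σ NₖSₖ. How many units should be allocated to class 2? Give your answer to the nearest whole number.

Σ NₕSₕ = 4350·1002 + 10332·1007 + 21828·1391 = 45125772.
Share for 2: 10404324/45125772 = 0.23056.
n_2 = 500 × 0.23056 = 115.281... → 115.

115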